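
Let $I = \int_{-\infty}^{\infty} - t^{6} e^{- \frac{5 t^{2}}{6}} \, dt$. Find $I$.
$- \frac{81 \sqrt{30} \sqrt{\pi}}{125}$

Begin with the known integral
$$J(a) = \int_{-\infty}^{\infty} - e^{- a t^{2}} \, dt = - \frac{\sqrt{\pi}}{\sqrt{a}}.$$

Differentiating under the integral sign brings down a factor of $(-t^2)$:
$$\frac{dJ}{da} = \int_{-\infty}^{\infty} t^{2} e^{- a t^{2}} \, dt = \frac{\sqrt{\pi}}{2 a^{\frac{3}{2}}}.$$

Repeating $3$ times in total — each differentiation brings down another $(-t^2)$ — gives
$$\frac{d^{3}J}{da^{3}} = \int_{-\infty}^{\infty} t^{6} e^{- a t^{2}} \, dt = \frac{15 \sqrt{\pi}}{8 a^{\frac{7}{2}}},$$
and the integrand here is $(-1)^{3}$ times the target integrand, so $I = (-1)^{3}\,\frac{d^{3}J}{da^{3}} = - \frac{15 \sqrt{\pi}}{8 a^{\frac{7}{2}}}$.

Setting $a = \frac{5}{6}$:
$$I = - \frac{81 \sqrt{30} \sqrt{\pi}}{125}.$$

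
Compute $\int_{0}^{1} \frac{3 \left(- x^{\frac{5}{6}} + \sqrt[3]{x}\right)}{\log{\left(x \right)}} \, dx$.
$\log{\left(\frac{512}{1331} \right)}$

Consider the one-parameter family: let $I(a) = \int_{0}^{1} \frac{3 \left(- x^{\frac{5}{6}} + x^{a}\right)}{\log{\left(x \right)}} \, dx$.

Since $\dfrac{\partial}{\partial a}\,x^{a} = x^{a} \ln x$, the $\ln x$ in the denominator cancels and
$$\frac{dI}{da} = \int_{0}^{1} 3 x^{a} \, dx = 3 \left[\frac{x^{a+1}}{a+1}\right]_0^1 = \frac{3}{a + 1}.$$

Integrating with respect to $a$ gives $I(a) = \log{\left(\frac{216 \left(a + 1\right)^{3}}{1331} \right)} + C$.

At $a = \frac{5}{6}$ the integrand is identically $0$, so $I(\frac{5}{6}) = 0$. The closed form gives $0$, hence $C = 0$.

Setting $a = \frac{1}{3}$:
$$I = \log{\left(\frac{512}{1331} \right)}.$$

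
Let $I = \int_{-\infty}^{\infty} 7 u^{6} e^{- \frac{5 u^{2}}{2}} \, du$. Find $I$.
$\frac{21 \sqrt{10} \sqrt{\pi}}{125}$

Begin with the known integral
$$J(a) = \int_{-\infty}^{\infty} 7 e^{- a u^{2}} \, du = \frac{7 \sqrt{\pi}}{\sqrt{a}}.$$

Differentiating under the integral sign brings down a factor of $(-u^2)$:
$$\frac{dJ}{da} = \int_{-\infty}^{\infty} - 7 u^{2} e^{- a u^{2}} \, du = - \frac{7 \sqrt{\pi}}{2 a^{\frac{3}{2}}}.$$

Repeating $3$ times in total — each differentiation brings down another $(-u^2)$ — gives
$$\frac{d^{3}J}{da^{3}} = \int_{-\infty}^{\infty} - 7 u^{6} e^{- a u^{2}} \, du = - \frac{105 \sqrt{\pi}}{8 a^{\frac{7}{2}}},$$
and the integrand here is $(-1)^{3}$ times the target integrand, so $I = (-1)^{3}\,\frac{d^{3}J}{da^{3}} = \frac{105 \sqrt{\pi}}{8 a^{\frac{7}{2}}}$.

Setting $a = \frac{5}{2}$:
$$I = \frac{21 \sqrt{10} \sqrt{\pi}}{125}.$$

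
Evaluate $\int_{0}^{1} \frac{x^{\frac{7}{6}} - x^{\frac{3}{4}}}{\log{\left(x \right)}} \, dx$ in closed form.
$\log{\left(\frac{26}{21} \right)}$

Introduce a parameter $a$ in the exponent: let $I(a) = \int_{0}^{1} \frac{- x^{\frac{3}{4}} + x^{a}}{\log{\left(x \right)}} \, dx$.

Since $\dfrac{\partial}{\partial a}\,x^{a} = x^{a} \ln x$, the $\ln x$ in the denominator cancels and
$$\frac{dI}{da} = \int_{0}^{1} x^{a} \, dx = \left[\frac{x^{a+1}}{a+1}\right]_0^1 = \frac{1}{a + 1}.$$

Integrating with respect to $a$ gives $I(a) = \log{\left(\frac{4 a}{7} + \frac{4}{7} \right)} + C$.

At $a = \frac{3}{4}$ the integrand is identically $0$, so $I(\frac{3}{4}) = 0$. The closed form gives $0$, hence $C = 0$.

Setting $a = \frac{7}{6}$:
$$I = \log{\left(\frac{26}{21} \right)}.$$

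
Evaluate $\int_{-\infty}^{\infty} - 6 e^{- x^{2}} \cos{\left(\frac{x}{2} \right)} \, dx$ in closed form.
$- \frac{6 \sqrt{\pi}}{e^{\frac{1}{16}}}$

Treat the cosine frequency as a parameter and define $I(b) = \int_{-\infty}^{\infty} - 6 e^{- x^{2}} \cos{\left(b x \right)} \, dx$.

Differentiating under the integral sign,
$$I'(b) = \int_{-\infty}^{\infty} 6 x e^{- x^{2}} \sin{\left(b x \right)} \, dx.$$

Integrate $\int_{-\infty}^{\infty} x \sin(b x)\, e^{- x^{2}}\, dx$ by parts with $u = \sin(b x)$ and $dv = x\, e^{- x^{2}}\, dx$, giving $v = - \frac{e^{- x^{2}}}{2}$. The boundary term vanishes and
$$\int_{-\infty}^{\infty} x \sin(b x)\, e^{- x^{2}}\, dx = \frac{b}{2} \int_{-\infty}^{\infty} \cos(b x)\, e^{- x^{2}}\, dx,$$
so $I'(b) = - \frac{b}{2}\, I(b)$.

This is a separable first-order ODE; solving with the initial condition $I(0) = \int_{-\infty}^{\infty} - 6 e^{- x^{2}}\,dx = - 6 \sqrt{\pi}$ gives
$$I(b) = - 6 \sqrt{\pi} e^{- \frac{b^{2}}{4}}.$$

Setting $b = \frac{1}{2}$:
$$I = - \frac{6 \sqrt{\pi}}{e^{\frac{1}{16}}}.$$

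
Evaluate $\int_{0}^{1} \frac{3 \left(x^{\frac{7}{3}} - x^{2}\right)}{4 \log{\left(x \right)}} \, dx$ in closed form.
$- \frac{3 \log{\left(3 \right)}}{2} + \frac{3 \log{\left(10 \right)}}{4}$

Replace the exponent $2$ by a parameter $a$: let $I(a) = \int_{0}^{1} \frac{3 \left(x^{\frac{7}{3}} - x^{a}\right)}{4 \log{\left(x \right)}} \, dx$.

Since $\dfrac{\partial}{\partial a}\,x^{a} = x^{a} \ln x$, the $\ln x$ in the denominator cancels and
$$\frac{dI}{da} = \int_{0}^{1} - \frac{3}{4} x^{a} \, dx = - \frac{3}{4} \left[\frac{x^{a+1}}{a+1}\right]_0^1 = - \frac{3}{4 a + 4}.$$

Integrating with respect to $a$ gives $I(a) = - \frac{3 \log{\left(a + 1 \right)}}{4} - \frac{3 \log{\left(3 \right)}}{4} + \frac{3 \log{\left(10 \right)}}{4} + C$.

At $a = \frac{7}{3}$ the integrand is identically $0$, so $I(\frac{7}{3}) = 0$. The closed form gives $0$, hence $C = 0$.

Setting $a = 2$:
$$I = - \frac{3 \log{\left(3 \right)}}{2} + \frac{3 \log{\left(10 \right)}}{4}.$$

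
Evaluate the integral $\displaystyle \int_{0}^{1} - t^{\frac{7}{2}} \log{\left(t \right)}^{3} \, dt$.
$\frac{32}{2187}$

Start from the elementary integral
$$J(a) = \int_{0}^{1} - t^{a} \, dt = - \frac{1}{a + 1}.$$

Differentiating under the integral sign brings down a factor of $\ln t$:
$$\frac{dJ}{da} = \int_{0}^{1} - t^{a} \log{\left(t \right)} \, dt = \frac{1}{\left(a + 1\right)^{2}}.$$

Repeating $3$ times in total — each differentiation brings down another $\ln t$ — gives
$$\frac{d^{3}J}{da^{3}} = \int_{0}^{1} - t^{a} \log{\left(t \right)}^{3} \, dt = \frac{6}{\left(a + 1\right)^{4}},$$
and the integrand here is exactly the target integrand, so $I = \frac{6}{\left(a + 1\right)^{4}}$.

Setting $a = \frac{7}{2}$:
$$I = \frac{32}{2187}.$$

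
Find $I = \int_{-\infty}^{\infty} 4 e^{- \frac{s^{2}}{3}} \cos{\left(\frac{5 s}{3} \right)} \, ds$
$\frac{4 \sqrt{3} \sqrt{\pi}}{e^{\frac{25}{12}}}$

Treat the cosine frequency as a parameter and define $I(b) = \int_{-\infty}^{\infty} 4 e^{- \frac{s^{2}}{3}} \cos{\left(b s \right)} \, ds$.

Differentiating under the integral sign,
$$I'(b) = \int_{-\infty}^{\infty} - 4 s e^{- \frac{s^{2}}{3}} \sin{\left(b s \right)} \, ds.$$

Integrate $\int_{-\infty}^{\infty} s \sin(b s)\, e^{- \frac{s^{2}}{3}}\, ds$ by parts with $u = \sin(b s)$ and $dv = s\, e^{- \frac{s^{2}}{3}}\, ds$, giving $v = - \frac{3 e^{- \frac{s^{2}}{3}}}{2}$. The boundary term vanishes and
$$\int_{-\infty}^{\infty} s \sin(b s)\, e^{- \frac{s^{2}}{3}}\, ds = \frac{3 b}{2} \int_{-\infty}^{\infty} \cos(b s)\, e^{- \frac{s^{2}}{3}}\, ds,$$
so $I'(b) = - \frac{3 b}{2}\, I(b)$.

This is a separable first-order ODE; solving with the initial condition $I(0) = \int_{-\infty}^{\infty} 4 e^{- \frac{s^{2}}{3}}\,ds = 4 \sqrt{3} \sqrt{\pi}$ gives
$$I(b) = 4 \sqrt{3} \sqrt{\pi} e^{- \frac{3 b^{2}}{4}}.$$

Setting $b = \frac{5}{3}$:
$$I = \frac{4 \sqrt{3} \sqrt{\pi}}{e^{\frac{25}{12}}}.$$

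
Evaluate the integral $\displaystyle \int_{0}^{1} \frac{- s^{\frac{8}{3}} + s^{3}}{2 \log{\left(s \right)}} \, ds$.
$\log{\left(\frac{2 \sqrt{33}}{11} \right)}$

Introduce a parameter $a$ in the exponent: let $I(a) = \int_{0}^{1} \frac{- s^{\frac{8}{3}} + s^{a}}{2 \log{\left(s \right)}} \, ds$.

Since $\dfrac{\partial}{\partial a}\,s^{a} = s^{a} \ln s$, the $\ln s$ in the denominator cancels and
$$\frac{dI}{da} = \int_{0}^{1} \frac{1}{2} s^{a} \, ds = \frac{1}{2} \left[\frac{s^{a+1}}{a+1}\right]_0^1 = \frac{1}{2 \left(a + 1\right)}.$$

Integrating with respect to $a$ gives $I(a) = \log{\left(\frac{\sqrt{33} \sqrt{a + 1}}{11} \right)} + C$.

At $a = \frac{8}{3}$ the integrand is identically $0$, so $I(\frac{8}{3}) = 0$. The closed form gives $0$, hence $C = 0$.

Setting $a = 3$:
$$I = \log{\left(\frac{2 \sqrt{33}}{11} \right)}.$$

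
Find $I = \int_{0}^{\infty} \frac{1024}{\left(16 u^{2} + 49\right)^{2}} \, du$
$\frac{64 \pi}{343}$

Start from the standard arctangent integral
$$J(a) = \int_{0}^{\infty} \frac{4}{a^{2} + u^{2}} \, du = \frac{2 \pi}{a}.$$

Differentiating under the integral sign with respect to $a$,
$$\frac{dJ}{da} = \int_{0}^{\infty} - \frac{8 a}{\left(a^{2} + u^{2}\right)^{2}} \, du = - \frac{2 \pi}{a^{2}},$$
so $\int_{0}^{\infty} \frac{4}{\left(a^{2} + u^{2}\right)^{2}} \, du = \frac{\pi}{a^{3}}$.

Setting $a = \frac{7}{4}$:
$$I = \frac{64 \pi}{343}.$$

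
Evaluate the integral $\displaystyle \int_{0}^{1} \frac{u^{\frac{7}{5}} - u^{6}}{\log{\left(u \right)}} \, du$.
$- \log{\left(35 \right)} + \log{\left(12 \right)}$

Replace the exponent $6$ by a parameter $a$: let $I(a) = \int_{0}^{1} \frac{u^{\frac{7}{5}} - u^{a}}{\log{\left(u \right)}} \, du$.

Since $\dfrac{\partial}{\partial a}\,u^{a} = u^{a} \ln u$, the $\ln u$ in the denominator cancels and
$$\frac{dI}{da} = \int_{0}^{1} -1 u^{a} \, du = -1 \left[\frac{u^{a+1}}{a+1}\right]_0^1 = - \frac{1}{a + 1}.$$

Integrating with respect to $a$ gives $I(a) = - \log{\left(\frac{5 a}{12} + \frac{5}{12} \right)} + C$.

At $a = \frac{7}{5}$ the integrand is identically $0$, so $I(\frac{7}{5}) = 0$. The closed form gives $0$, hence $C = 0$.

Setting $a = 6$:
$$I = - \log{\left(35 \right)} + \log{\left(12 \right)}.$$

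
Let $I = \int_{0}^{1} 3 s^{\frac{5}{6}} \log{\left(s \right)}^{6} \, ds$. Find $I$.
$\frac{604661760}{19487171}$

Consider the simpler parametrised integral
$$J(a) = \int_{0}^{1} 3 s^{a} \, ds = \frac{3}{a + 1}.$$

Differentiating under the integral sign brings down a factor of $\ln s$:
$$\frac{dJ}{da} = \int_{0}^{1} 3 s^{a} \log{\left(s \right)} \, ds = - \frac{3}{\left(a + 1\right)^{2}}.$$

Repeating $6$ times in total — each differentiation brings down another $\ln s$ — gives
$$\frac{d^{6}J}{da^{6}} = \int_{0}^{1} 3 s^{a} \log{\left(s \right)}^{6} \, ds = \frac{2160}{\left(a + 1\right)^{7}},$$
and the integrand here is exactly the target integrand, so $I = \frac{2160}{\left(a + 1\right)^{7}}$.

Setting $a = \frac{5}{6}$:
$$I = \frac{604661760}{19487171}.$$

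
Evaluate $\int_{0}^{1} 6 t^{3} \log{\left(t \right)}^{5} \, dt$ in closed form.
$- \frac{45}{256}$

Consider the simpler parametrised integral
$$J(a) = \int_{0}^{1} 6 t^{a} \, dt = \frac{6}{a + 1}.$$

Differentiating under the integral sign brings down a factor of $\ln t$:
$$\frac{dJ}{da} = \int_{0}^{1} 6 t^{a} \log{\left(t \right)} \, dt = - \frac{6}{\left(a + 1\right)^{2}}.$$

Repeating $5$ times in total — each differentiation brings down another $\ln t$ — gives
$$\frac{d^{5}J}{da^{5}} = \int_{0}^{1} 6 t^{a} \log{\left(t \right)}^{5} \, dt = - \frac{720}{\left(a + 1\right)^{6}},$$
and the integrand here is exactly the target integrand, so $I = - \frac{720}{\left(a + 1\right)^{6}}$.

Setting $a = 3$:
$$I = - \frac{45}{256}.$$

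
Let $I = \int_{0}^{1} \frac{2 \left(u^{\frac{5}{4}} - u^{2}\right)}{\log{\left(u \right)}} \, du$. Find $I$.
$- \log{\left(\frac{16}{9} \right)}$

Introduce a parameter $a$ in the exponent: let $I(a) = \int_{0}^{1} \frac{2 \left(u^{\frac{5}{4}} - u^{a}\right)}{\log{\left(u \right)}} \, du$.

Since $\dfrac{\partial}{\partial a}\,u^{a} = u^{a} \ln u$, the $\ln u$ in the denominator cancels and
$$\frac{dI}{da} = \int_{0}^{1} -2 u^{a} \, du = -2 \left[\frac{u^{a+1}}{a+1}\right]_0^1 = - \frac{2}{a + 1}.$$

Integrating with respect to $a$ gives $I(a) = - \log{\left(\frac{16 \left(a + 1\right)^{2}}{81} \right)} + C$.

At $a = \frac{5}{4}$ the integrand is identically $0$, so $I(\frac{5}{4}) = 0$. The closed form gives $0$, hence $C = 0$.

Setting $a = 2$:
$$I = - \log{\left(\frac{16}{9} \right)}.$$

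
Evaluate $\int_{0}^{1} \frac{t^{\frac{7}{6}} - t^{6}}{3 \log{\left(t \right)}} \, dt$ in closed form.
$- \frac{\log{\left(7 \right)}}{3} - \frac{\log{\left(6 \right)}}{3} + \frac{\log{\left(13 \right)}}{3}$

Consider the one-parameter family: let $I(a) = \int_{0}^{1} \frac{t^{\frac{7}{6}} - t^{a}}{3 \log{\left(t \right)}} \, dt$.

Since $\dfrac{\partial}{\partial a}\,t^{a} = t^{a} \ln t$, the $\ln t$ in the denominator cancels and
$$\frac{dI}{da} = \int_{0}^{1} - \frac{1}{3} t^{a} \, dt = - \frac{1}{3} \left[\frac{t^{a+1}}{a+1}\right]_0^1 = - \frac{1}{3 a + 3}.$$

Integrating with respect to $a$ gives $I(a) = - \frac{\log{\left(a + 1 \right)}}{3} - \frac{\log{\left(6 \right)}}{3} + \frac{\log{\left(13 \right)}}{3} + C$.

At $a = \frac{7}{6}$ the integrand is identically $0$, so $I(\frac{7}{6}) = 0$. The closed form gives $0$, hence $C = 0$.

Setting $a = 6$:
$$I = - \frac{\log{\left(7 \right)}}{3} - \frac{\log{\left(6 \right)}}{3} + \frac{\log{\left(13 \right)}}{3}.$$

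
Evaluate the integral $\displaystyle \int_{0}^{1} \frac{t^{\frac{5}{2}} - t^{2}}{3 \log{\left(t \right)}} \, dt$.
$- \frac{\log{\left(3 \right)}}{3} - \frac{\log{\left(2 \right)}}{3} + \frac{\log{\left(7 \right)}}{3}$

Replace the exponent $2$ by a parameter $a$: let $I(a) = \int_{0}^{1} \frac{t^{\frac{5}{2}} - t^{a}}{3 \log{\left(t \right)}} \, dt$.

Since $\dfrac{\partial}{\partial a}\,t^{a} = t^{a} \ln t$, the $\ln t$ in the denominator cancels and
$$\frac{dI}{da} = \int_{0}^{1} - \frac{1}{3} t^{a} \, dt = - \frac{1}{3} \left[\frac{t^{a+1}}{a+1}\right]_0^1 = - \frac{1}{3 a + 3}.$$

Integrating with respect to $a$ gives $I(a) = - \frac{\log{\left(a + 1 \right)}}{3} - \frac{\log{\left(2 \right)}}{3} + \frac{\log{\left(7 \right)}}{3} + C$.

At $a = \frac{5}{2}$ the integrand is identically $0$, so $I(\frac{5}{2}) = 0$. The closed form gives $0$, hence $C = 0$.

Setting $a = 2$:
$$I = - \frac{\log{\left(3 \right)}}{3} - \frac{\log{\left(2 \right)}}{3} + \frac{\log{\left(7 \right)}}{3}.$$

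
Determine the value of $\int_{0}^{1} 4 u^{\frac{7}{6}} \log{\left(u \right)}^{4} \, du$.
$\frac{746496}{371293}$

Consider the simpler parametrised integral
$$J(a) = \int_{0}^{1} 4 u^{a} \, du = \frac{4}{a + 1}.$$

Differentiating under the integral sign brings down a factor of $\ln u$:
$$\frac{dJ}{da} = \int_{0}^{1} 4 u^{a} \log{\left(u \right)} \, du = - \frac{4}{\left(a + 1\right)^{2}}.$$

Repeating $4$ times in total — each differentiation brings down another $\ln u$ — gives
$$\frac{d^{4}J}{da^{4}} = \int_{0}^{1} 4 u^{a} \log{\left(u \right)}^{4} \, du = \frac{96}{\left(a + 1\right)^{5}},$$
and the integrand here is exactly the target integrand, so $I = \frac{96}{\left(a + 1\right)^{5}}$.

Setting $a = \frac{7}{6}$:
$$I = \frac{746496}{371293}.$$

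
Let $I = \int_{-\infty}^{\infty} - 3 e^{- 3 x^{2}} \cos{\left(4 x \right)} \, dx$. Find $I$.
$- \frac{\sqrt{3} \sqrt{\pi}}{e^{\frac{4}{3}}}$

Treat the cosine frequency as a parameter and define $I(b) = \int_{-\infty}^{\infty} - 3 e^{- 3 x^{2}} \cos{\left(b x \right)} \, dx$.

Differentiating under the integral sign,
$$I'(b) = \int_{-\infty}^{\infty} 3 x e^{- 3 x^{2}} \sin{\left(b x \right)} \, dx.$$

Integrate $\int_{-\infty}^{\infty} x \sin(b x)\, e^{- 3 x^{2}}\, dx$ by parts with $u = \sin(b x)$ and $dv = x\, e^{- 3 x^{2}}\, dx$, giving $v = - \frac{e^{- 3 x^{2}}}{6}$. The boundary term vanishes and
$$\int_{-\infty}^{\infty} x \sin(b x)\, e^{- 3 x^{2}}\, dx = \frac{b}{6} \int_{-\infty}^{\infty} \cos(b x)\, e^{- 3 x^{2}}\, dx,$$
so $I'(b) = - \frac{b}{6}\, I(b)$.

This is a separable first-order ODE; solving with the initial condition $I(0) = \int_{-\infty}^{\infty} - 3 e^{- 3 x^{2}}\,dx = - \sqrt{3} \sqrt{\pi}$ gives
$$I(b) = - \sqrt{3} \sqrt{\pi} e^{- \frac{b^{2}}{12}}.$$

Setting $b = 4$:
$$I = - \frac{\sqrt{3} \sqrt{\pi}}{e^{\frac{4}{3}}}.$$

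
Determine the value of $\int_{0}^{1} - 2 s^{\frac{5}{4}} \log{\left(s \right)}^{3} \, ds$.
$\frac{1024}{2187}$

Start from the elementary integral
$$J(a) = \int_{0}^{1} - 2 s^{a} \, ds = - \frac{2}{a + 1}.$$

Differentiating under the integral sign brings down a factor of $\ln s$:
$$\frac{dJ}{da} = \int_{0}^{1} - 2 s^{a} \log{\left(s \right)} \, ds = \frac{2}{\left(a + 1\right)^{2}}.$$

Repeating $3$ times in total — each differentiation brings down another $\ln s$ — gives
$$\frac{d^{3}J}{da^{3}} = \int_{0}^{1} - 2 s^{a} \log{\left(s \right)}^{3} \, ds = \frac{12}{\left(a + 1\right)^{4}},$$
and the integrand here is exactly the target integrand, so $I = \frac{12}{\left(a + 1\right)^{4}}$.

Setting $a = \frac{5}{4}$:
$$I = \frac{1024}{2187}.$$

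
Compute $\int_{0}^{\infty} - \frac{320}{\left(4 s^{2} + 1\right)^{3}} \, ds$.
$- 30 \pi$

Recall the elementary integral
$$J(a) = \int_{0}^{\infty} - \frac{5}{a^{2} + s^{2}} \, ds = - \frac{5 \pi}{2 a}.$$

Differentiating under the integral sign with respect to $a$,
$$\frac{dJ}{da} = \int_{0}^{\infty} \frac{10 a}{\left(a^{2} + s^{2}\right)^{2}} \, ds = \frac{5 \pi}{2 a^{2}},$$
so $\int_{0}^{\infty} - \frac{5}{\left(a^{2} + s^{2}\right)^{2}} \, ds = - \frac{5 \pi}{4 a^{3}}$.

Repeating — each differentiation of $1/(s^2+a^2)^j$ produces $-2ja/(s^2+a^2)^{j+1}$ — and dividing through by $-2ja$ at each step yields, after $2$ differentiations in total,
$$\int_{0}^{\infty} - \frac{5}{\left(a^{2} + s^{2}\right)^{3}} \, ds = - \frac{15 \pi}{16 a^{5}}.$$

Setting $a = \frac{1}{2}$:
$$I = - 30 \pi.$$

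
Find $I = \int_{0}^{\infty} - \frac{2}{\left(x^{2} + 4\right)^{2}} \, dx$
$- \frac{\pi}{16}$

Begin with the known result
$$J(a) = \int_{0}^{\infty} - \frac{2}{a^{2} + x^{2}} \, dx = - \frac{\pi}{a}.$$

Differentiating under the integral sign with respect to $a$,
$$\frac{dJ}{da} = \int_{0}^{\infty} \frac{4 a}{\left(a^{2} + x^{2}\right)^{2}} \, dx = \frac{\pi}{a^{2}},$$
so $\int_{0}^{\infty} - \frac{2}{\left(a^{2} + x^{2}\right)^{2}} \, dx = - \frac{\pi}{2 a^{3}}$.

Setting $a = 2$:
$$I = - \frac{\pi}{16}.$$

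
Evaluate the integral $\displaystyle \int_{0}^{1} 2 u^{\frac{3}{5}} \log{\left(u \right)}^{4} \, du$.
$\frac{9375}{2048}$

Consider the simpler parametrised integral
$$J(a) = \int_{0}^{1} 2 u^{a} \, du = \frac{2}{a + 1}.$$

Differentiating under the integral sign brings down a factor of $\ln u$:
$$\frac{dJ}{da} = \int_{0}^{1} 2 u^{a} \log{\left(u \right)} \, du = - \frac{2}{\left(a + 1\right)^{2}}.$$

Repeating $4$ times in total — each differentiation brings down another $\ln u$ — gives
$$\frac{d^{4}J}{da^{4}} = \int_{0}^{1} 2 u^{a} \log{\left(u \right)}^{4} \, du = \frac{48}{\left(a + 1\right)^{5}},$$
and the integrand here is exactly the target integrand, so $I = \frac{48}{\left(a + 1\right)^{5}}$.

Setting $a = \frac{3}{5}$:
$$I = \frac{9375}{2048}.$$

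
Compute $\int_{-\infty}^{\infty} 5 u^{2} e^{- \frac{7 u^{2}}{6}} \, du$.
$\frac{15 \sqrt{42} \sqrt{\pi}}{49}$

Consider the simpler parametrised integral
$$J(a) = \int_{-\infty}^{\infty} 5 e^{- a u^{2}} \, du = \frac{5 \sqrt{\pi}}{\sqrt{a}}.$$

Differentiating under the integral sign brings down a factor of $(-u^2)$:
$$\frac{dJ}{da} = \int_{-\infty}^{\infty} - 5 u^{2} e^{- a u^{2}} \, du = - \frac{5 \sqrt{\pi}}{2 a^{\frac{3}{2}}}.$$

The integral on the left is $-I$, so $I = \frac{5 \sqrt{\pi}}{2 a^{\frac{3}{2}}}$.

Setting $a = \frac{7}{6}$:
$$I = \frac{15 \sqrt{42} \sqrt{\pi}}{49}.$$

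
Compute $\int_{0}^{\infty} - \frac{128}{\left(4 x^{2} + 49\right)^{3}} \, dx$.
$- \frac{12 \pi}{16807}$

Recall the elementary integral
$$J(a) = \int_{0}^{\infty} - \frac{2}{a^{2} + x^{2}} \, dx = - \frac{\pi}{a}.$$

Differentiating under the integral sign with respect to $a$,
$$\frac{dJ}{da} = \int_{0}^{\infty} \frac{4 a}{\left(a^{2} + x^{2}\right)^{2}} \, dx = \frac{\pi}{a^{2}},$$
so $\int_{0}^{\infty} - \frac{2}{\left(a^{2} + x^{2}\right)^{2}} \, dx = - \frac{\pi}{2 a^{3}}$.

Repeating — each differentiation of $1/(x^2+a^2)^j$ produces $-2ja/(x^2+a^2)^{j+1}$ — and dividing through by $-2ja$ at each step yields, after $2$ differentiations in total,
$$\int_{0}^{\infty} - \frac{2}{\left(a^{2} + x^{2}\right)^{3}} \, dx = - \frac{3 \pi}{8 a^{5}}.$$

Setting $a = \frac{7}{2}$:
$$I = - \frac{12 \pi}{16807}.$$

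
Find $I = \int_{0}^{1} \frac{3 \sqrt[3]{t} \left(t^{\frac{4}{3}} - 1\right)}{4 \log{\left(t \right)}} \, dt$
$\frac{3 \log{\left(2 \right)}}{4}$

Replace the exponent $\frac{5}{3}$ by a parameter $a$: let $I(a) = \int_{0}^{1} \frac{3 \left(- \sqrt[3]{t} + t^{a}\right)}{4 \log{\left(t \right)}} \, dt$.

Since $\dfrac{\partial}{\partial a}\,t^{a} = t^{a} \ln t$, the $\ln t$ in the denominator cancels and
$$\frac{dI}{da} = \int_{0}^{1} \frac{3}{4} t^{a} \, dt = \frac{3}{4} \left[\frac{t^{a+1}}{a+1}\right]_0^1 = \frac{3}{4 \left(a + 1\right)}.$$

Integrating with respect to $a$ gives $I(a) = \log{\left(\frac{\sqrt{2} \cdot 3^{\frac{3}{4}} \left(a + 1\right)^{\frac{3}{4}}}{4} \right)} + C$.

At $a = \frac{1}{3}$ the integrand is identically $0$, so $I(\frac{1}{3}) = 0$. The closed form gives $0$, hence $C = 0$.

Setting $a = \frac{5}{3}$:
$$I = \frac{3 \log{\left(2 \right)}}{4}.$$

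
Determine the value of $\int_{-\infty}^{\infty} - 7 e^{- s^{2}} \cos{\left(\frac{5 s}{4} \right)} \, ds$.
$- \frac{7 \sqrt{\pi}}{e^{\frac{25}{64}}}$

Define $I(b) = \int_{-\infty}^{\infty} - 7 e^{- s^{2}} \cos{\left(b s \right)} \, ds$.

Differentiating under the integral sign,
$$I'(b) = \int_{-\infty}^{\infty} 7 s e^{- s^{2}} \sin{\left(b s \right)} \, ds.$$

Integrate $\int_{-\infty}^{\infty} s \sin(b s)\, e^{- s^{2}}\, ds$ by parts with $u = \sin(b s)$ and $dv = s\, e^{- s^{2}}\, ds$, giving $v = - \frac{e^{- s^{2}}}{2}$. The boundary term vanishes and
$$\int_{-\infty}^{\infty} s \sin(b s)\, e^{- s^{2}}\, ds = \frac{b}{2} \int_{-\infty}^{\infty} \cos(b s)\, e^{- s^{2}}\, ds,$$
so $I'(b) = - \frac{b}{2}\, I(b)$.

This is a separable first-order ODE; solving with the initial condition $I(0) = \int_{-\infty}^{\infty} - 7 e^{- s^{2}}\,ds = - 7 \sqrt{\pi}$ gives
$$I(b) = - 7 \sqrt{\pi} e^{- \frac{b^{2}}{4}}.$$

Setting $b = \frac{5}{4}$:
$$I = - \frac{7 \sqrt{\pi}}{e^{\frac{25}{64}}}.$$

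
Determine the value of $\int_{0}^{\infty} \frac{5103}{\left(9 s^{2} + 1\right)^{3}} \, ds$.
$\frac{5103 \pi}{16}$

Begin with the known result
$$J(a) = \int_{0}^{\infty} \frac{7}{a^{2} + s^{2}} \, ds = \frac{7 \pi}{2 a}.$$

Differentiating under the integral sign with respect to $a$,
$$\frac{dJ}{da} = \int_{0}^{\infty} - \frac{14 a}{\left(a^{2} + s^{2}\right)^{2}} \, ds = - \frac{7 \pi}{2 a^{2}},$$
so $\int_{0}^{\infty} \frac{7}{\left(a^{2} + s^{2}\right)^{2}} \, ds = \frac{7 \pi}{4 a^{3}}$.

Repeating — each differentiation of $1/(s^2+a^2)^j$ produces $-2ja/(s^2+a^2)^{j+1}$ — and dividing through by $-2ja$ at each step yields, after $2$ differentiations in total,
$$\int_{0}^{\infty} \frac{7}{\left(a^{2} + s^{2}\right)^{3}} \, ds = \frac{21 \pi}{16 a^{5}}.$$

Setting $a = \frac{1}{3}$:
$$I = \frac{5103 \pi}{16}.$$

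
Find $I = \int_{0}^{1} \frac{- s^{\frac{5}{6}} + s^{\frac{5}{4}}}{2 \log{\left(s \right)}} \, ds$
$\log{\left(\frac{3 \sqrt{66}}{22} \right)}$

Introduce a parameter $a$ in the exponent: let $I(a) = \int_{0}^{1} \frac{s^{\frac{5}{4}} - s^{a}}{2 \log{\left(s \right)}} \, ds$.

Since $\dfrac{\partial}{\partial a}\,s^{a} = s^{a} \ln s$, the $\ln s$ in the denominator cancels and
$$\frac{dI}{da} = \int_{0}^{1} - \frac{1}{2} s^{a} \, ds = - \frac{1}{2} \left[\frac{s^{a+1}}{a+1}\right]_0^1 = - \frac{1}{2 a + 2}.$$

Integrating with respect to $a$ gives $I(a) = - \frac{\log{\left(a + 1 \right)}}{2} - \log{\left(2 \right)} + \log{\left(3 \right)} + C$.

At $a = \frac{5}{4}$ the integrand is identically $0$, so $I(\frac{5}{4}) = 0$. The closed form gives $0$, hence $C = 0$.

Setting $a = \frac{5}{6}$:
$$I = \log{\left(\frac{3 \sqrt{66}}{22} \right)}.$$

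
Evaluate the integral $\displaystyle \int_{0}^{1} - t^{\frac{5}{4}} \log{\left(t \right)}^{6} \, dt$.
$- \frac{1310720}{531441}$

Consider the simpler parametrised integral
$$J(a) = \int_{0}^{1} - t^{a} \, dt = - \frac{1}{a + 1}.$$

Differentiating under the integral sign brings down a factor of $\ln t$:
$$\frac{dJ}{da} = \int_{0}^{1} - t^{a} \log{\left(t \right)} \, dt = \frac{1}{\left(a + 1\right)^{2}}.$$

Repeating $6$ times in total — each differentiation brings down another $\ln t$ — gives
$$\frac{d^{6}J}{da^{6}} = \int_{0}^{1} - t^{a} \log{\left(t \right)}^{6} \, dt = - \frac{720}{\left(a + 1\right)^{7}},$$
and the integrand here is exactly the target integrand, so $I = - \frac{720}{\left(a + 1\right)^{7}}$.

Setting $a = \frac{5}{4}$:
$$I = - \frac{1310720}{531441}.$$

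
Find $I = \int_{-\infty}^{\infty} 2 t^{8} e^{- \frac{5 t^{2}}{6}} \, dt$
$\frac{3402 \sqrt{30} \sqrt{\pi}}{625}$

Begin with the known integral
$$J(a) = \int_{-\infty}^{\infty} 2 e^{- a t^{2}} \, dt = \frac{2 \sqrt{\pi}}{\sqrt{a}}.$$

Differentiating under the integral sign brings down a factor of $(-t^2)$:
$$\frac{dJ}{da} = \int_{-\infty}^{\infty} - 2 t^{2} e^{- a t^{2}} \, dt = - \frac{\sqrt{\pi}}{a^{\frac{3}{2}}}.$$

Repeating $4$ times in total — each differentiation brings down another $(-t^2)$ — gives
$$\frac{d^{4}J}{da^{4}} = \int_{-\infty}^{\infty} 2 t^{8} e^{- a t^{2}} \, dt = \frac{105 \sqrt{\pi}}{8 a^{\frac{9}{2}}},$$
and the integrand here is exactly the target integrand, so $I = \frac{105 \sqrt{\pi}}{8 a^{\frac{9}{2}}}$.

Setting $a = \frac{5}{6}$:
$$I = \frac{3402 \sqrt{30} \sqrt{\pi}}{625}.$$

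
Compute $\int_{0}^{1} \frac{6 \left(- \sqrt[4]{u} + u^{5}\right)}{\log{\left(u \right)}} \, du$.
$\log{\left(\frac{191102976}{15625} \right)}$

Replace the exponent $\frac{1}{4}$ by a parameter $a$: let $I(a) = \int_{0}^{1} \frac{6 \left(u^{5} - u^{a}\right)}{\log{\left(u \right)}} \, du$.

Since $\dfrac{\partial}{\partial a}\,u^{a} = u^{a} \ln u$, the $\ln u$ in the denominator cancels and
$$\frac{dI}{da} = \int_{0}^{1} -6 u^{a} \, du = -6 \left[\frac{u^{a+1}}{a+1}\right]_0^1 = - \frac{6}{a + 1}.$$

Integrating with respect to $a$ gives $I(a) = \log{\left(\frac{46656}{\left(a + 1\right)^{6}} \right)} + C$.

At $a = 5$ the integrand is identically $0$, so $I(5) = 0$. The closed form gives $0$, hence $C = 0$.

Setting $a = \frac{1}{4}$:
$$I = \log{\left(\frac{191102976}{15625} \right)}.$$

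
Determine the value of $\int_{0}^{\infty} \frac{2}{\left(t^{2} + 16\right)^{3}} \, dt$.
$\frac{3 \pi}{8192}$

Begin with the known result
$$J(a) = \int_{0}^{\infty} \frac{2}{a^{2} + t^{2}} \, dt = \frac{\pi}{a}.$$

Differentiating under the integral sign with respect to $a$,
$$\frac{dJ}{da} = \int_{0}^{\infty} - \frac{4 a}{\left(a^{2} + t^{2}\right)^{2}} \, dt = - \frac{\pi}{a^{2}},$$
so $\int_{0}^{\infty} \frac{2}{\left(a^{2} + t^{2}\right)^{2}} \, dt = \frac{\pi}{2 a^{3}}$.

Repeating — each differentiation of $1/(t^2+a^2)^j$ produces $-2ja/(t^2+a^2)^{j+1}$ — and dividing through by $-2ja$ at each step yields, after $2$ differentiations in total,
$$\int_{0}^{\infty} \frac{2}{\left(a^{2} + t^{2}\right)^{3}} \, dt = \frac{3 \pi}{8 a^{5}}.$$

Setting $a = 4$:
$$I = \frac{3 \pi}{8192}.$$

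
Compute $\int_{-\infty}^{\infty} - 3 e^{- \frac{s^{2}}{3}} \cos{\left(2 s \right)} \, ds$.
$- \frac{3 \sqrt{3} \sqrt{\pi}}{e^{3}}$

Define $I(b) = \int_{-\infty}^{\infty} - 3 e^{- \frac{s^{2}}{3}} \cos{\left(b s \right)} \, ds$.

Differentiating under the integral sign,
$$I'(b) = \int_{-\infty}^{\infty} 3 s e^{- \frac{s^{2}}{3}} \sin{\left(b s \right)} \, ds.$$

Integrate $\int_{-\infty}^{\infty} s \sin(b s)\, e^{- \frac{s^{2}}{3}}\, ds$ by parts with $u = \sin(b s)$ and $dv = s\, e^{- \frac{s^{2}}{3}}\, ds$, giving $v = - \frac{3 e^{- \frac{s^{2}}{3}}}{2}$. The boundary term vanishes and
$$\int_{-\infty}^{\infty} s \sin(b s)\, e^{- \frac{s^{2}}{3}}\, ds = \frac{3 b}{2} \int_{-\infty}^{\infty} \cos(b s)\, e^{- \frac{s^{2}}{3}}\, ds,$$
so $I'(b) = - \frac{3 b}{2}\, I(b)$.

This is a separable first-order ODE; solving with the initial condition $I(0) = \int_{-\infty}^{\infty} - 3 e^{- \frac{s^{2}}{3}}\,ds = - 3 \sqrt{3} \sqrt{\pi}$ gives
$$I(b) = - 3 \sqrt{3} \sqrt{\pi} e^{- \frac{3 b^{2}}{4}}.$$

Setting $b = 2$:
$$I = - \frac{3 \sqrt{3} \sqrt{\pi}}{e^{3}}.$$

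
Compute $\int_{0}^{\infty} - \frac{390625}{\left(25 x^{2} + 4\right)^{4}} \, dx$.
$- \frac{390625 \pi}{4096}$

Recall the elementary integral
$$J(a) = \int_{0}^{\infty} - \frac{1}{a^{2} + x^{2}} \, dx = - \frac{\pi}{2 a}.$$

Differentiating under the integral sign with respect to $a$,
$$\frac{dJ}{da} = \int_{0}^{\infty} \frac{2 a}{\left(a^{2} + x^{2}\right)^{2}} \, dx = \frac{\pi}{2 a^{2}},$$
so $\int_{0}^{\infty} - \frac{1}{\left(a^{2} + x^{2}\right)^{2}} \, dx = - \frac{\pi}{4 a^{3}}$.

Repeating — each differentiation of $1/(x^2+a^2)^j$ produces $-2ja/(x^2+a^2)^{j+1}$ — and dividing through by $-2ja$ at each step yields, after $3$ differentiations in total,
$$\int_{0}^{\infty} - \frac{1}{\left(a^{2} + x^{2}\right)^{4}} \, dx = - \frac{5 \pi}{32 a^{7}}.$$

Setting $a = \frac{2}{5}$:
$$I = - \frac{390625 \pi}{4096}.$$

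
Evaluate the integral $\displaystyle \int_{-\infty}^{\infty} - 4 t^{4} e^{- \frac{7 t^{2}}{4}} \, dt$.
$- \frac{96 \sqrt{7} \sqrt{\pi}}{343}$

Begin with the known integral
$$J(a) = \int_{-\infty}^{\infty} - 4 e^{- a t^{2}} \, dt = - \frac{4 \sqrt{\pi}}{\sqrt{a}}.$$

Differentiating under the integral sign brings down a factor of $(-t^2)$:
$$\frac{dJ}{da} = \int_{-\infty}^{\infty} 4 t^{2} e^{- a t^{2}} \, dt = \frac{2 \sqrt{\pi}}{a^{\frac{3}{2}}}.$$

Repeating twice in total — each differentiation brings down another $(-t^2)$ — gives
$$\frac{d^{2}J}{da^{2}} = \int_{-\infty}^{\infty} - 4 t^{4} e^{- a t^{2}} \, dt = - \frac{3 \sqrt{\pi}}{a^{\frac{5}{2}}},$$
and the integrand here is exactly the target integrand, so $I = - \frac{3 \sqrt{\pi}}{a^{\frac{5}{2}}}$.

Setting $a = \frac{7}{4}$:
$$I = - \frac{96 \sqrt{7} \sqrt{\pi}}{343}.$$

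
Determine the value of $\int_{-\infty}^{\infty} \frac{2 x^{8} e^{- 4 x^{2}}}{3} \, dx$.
$\frac{35 \sqrt{\pi}}{4096}$

Begin with the known integral
$$J(a) = \int_{-\infty}^{\infty} \frac{2 e^{- a x^{2}}}{3} \, dx = \frac{2 \sqrt{\pi}}{3 \sqrt{a}}.$$

Differentiating under the integral sign brings down a factor of $(-x^2)$:
$$\frac{dJ}{da} = \int_{-\infty}^{\infty} - \frac{2 x^{2} e^{- a x^{2}}}{3} \, dx = - \frac{\sqrt{\pi}}{3 a^{\frac{3}{2}}}.$$

Repeating $4$ times in total — each differentiation brings down another $(-x^2)$ — gives
$$\frac{d^{4}J}{da^{4}} = \int_{-\infty}^{\infty} \frac{2 x^{8} e^{- a x^{2}}}{3} \, dx = \frac{35 \sqrt{\pi}}{8 a^{\frac{9}{2}}},$$
and the integrand here is exactly the target integrand, so $I = \frac{35 \sqrt{\pi}}{8 a^{\frac{9}{2}}}$.

Setting $a = 4$:
$$I = \frac{35 \sqrt{\pi}}{4096}.$$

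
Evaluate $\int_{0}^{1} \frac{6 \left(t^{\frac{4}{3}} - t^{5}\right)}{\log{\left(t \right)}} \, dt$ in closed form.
$\log{\left(\frac{117649}{34012224} \right)}$

Replace the exponent $\frac{4}{3}$ by a parameter $a$: let $I(a) = \int_{0}^{1} \frac{6 \left(- t^{5} + t^{a}\right)}{\log{\left(t \right)}} \, dt$.

Since $\dfrac{\partial}{\partial a}\,t^{a} = t^{a} \ln t$, the $\ln t$ in the denominator cancels and
$$\frac{dI}{da} = \int_{0}^{1} 6 t^{a} \, dt = 6 \left[\frac{t^{a+1}}{a+1}\right]_0^1 = \frac{6}{a + 1}.$$

Integrating with respect to $a$ gives $I(a) = \log{\left(\frac{\left(a + 1\right)^{6}}{46656} \right)} + C$.

At $a = 5$ the integrand is identically $0$, so $I(5) = 0$. The closed form gives $0$, hence $C = 0$.

Setting $a = \frac{4}{3}$:
$$I = \log{\left(\frac{117649}{34012224} \right)}.$$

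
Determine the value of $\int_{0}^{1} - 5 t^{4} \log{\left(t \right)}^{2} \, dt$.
$- \frac{2}{25}$

Start from the elementary integral
$$J(a) = \int_{0}^{1} - 5 t^{a} \, dt = - \frac{5}{a + 1}.$$

Differentiating under the integral sign brings down a factor of $\ln t$:
$$\frac{dJ}{da} = \int_{0}^{1} - 5 t^{a} \log{\left(t \right)} \, dt = \frac{5}{\left(a + 1\right)^{2}}.$$

Repeating twice in total — each differentiation brings down another $\ln t$ — gives
$$\frac{d^{2}J}{da^{2}} = \int_{0}^{1} - 5 t^{a} \log{\left(t \right)}^{2} \, dt = - \frac{10}{\left(a + 1\right)^{3}},$$
and the integrand here is exactly the target integrand, so $I = - \frac{10}{\left(a + 1\right)^{3}}$.

Setting $a = 4$:
$$I = - \frac{2}{25}.$$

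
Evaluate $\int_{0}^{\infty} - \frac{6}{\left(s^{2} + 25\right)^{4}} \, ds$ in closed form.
$- \frac{3 \pi}{250000}$

Begin with the known result
$$J(a) = \int_{0}^{\infty} - \frac{6}{a^{2} + s^{2}} \, ds = - \frac{3 \pi}{a}.$$

Differentiating under the integral sign with respect to $a$,
$$\frac{dJ}{da} = \int_{0}^{\infty} \frac{12 a}{\left(a^{2} + s^{2}\right)^{2}} \, ds = \frac{3 \pi}{a^{2}},$$
so $\int_{0}^{\infty} - \frac{6}{\left(a^{2} + s^{2}\right)^{2}} \, ds = - \frac{3 \pi}{2 a^{3}}$.

Repeating — each differentiation of $1/(s^2+a^2)^j$ produces $-2ja/(s^2+a^2)^{j+1}$ — and dividing through by $-2ja$ at each step yields, after $3$ differentiations in total,
$$\int_{0}^{\infty} - \frac{6}{\left(a^{2} + s^{2}\right)^{4}} \, ds = - \frac{15 \pi}{16 a^{7}}.$$

Setting $a = 5$:
$$I = - \frac{3 \pi}{250000}.$$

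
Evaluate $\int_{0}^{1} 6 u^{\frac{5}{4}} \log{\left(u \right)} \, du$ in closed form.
$- \frac{32}{27}$

Start from the elementary integral
$$J(a) = \int_{0}^{1} 6 u^{a} \, du = \frac{6}{a + 1}.$$

Differentiating under the integral sign brings down a factor of $\ln u$:
$$\frac{dJ}{da} = \int_{0}^{1} 6 u^{a} \log{\left(u \right)} \, du = - \frac{6}{\left(a + 1\right)^{2}}.$$

The integral on the left is $I$, so $I = - \frac{6}{\left(a + 1\right)^{2}}$.

Setting $a = \frac{5}{4}$:
$$I = - \frac{32}{27}.$$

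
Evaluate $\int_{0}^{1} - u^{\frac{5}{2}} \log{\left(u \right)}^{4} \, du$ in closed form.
$- \frac{768}{16807}$

Consider the simpler parametrised integral
$$J(a) = \int_{0}^{1} - u^{a} \, du = - \frac{1}{a + 1}.$$

Differentiating under the integral sign brings down a factor of $\ln u$:
$$\frac{dJ}{da} = \int_{0}^{1} - u^{a} \log{\left(u \right)} \, du = \frac{1}{\left(a + 1\right)^{2}}.$$

Repeating $4$ times in total — each differentiation brings down another $\ln u$ — gives
$$\frac{d^{4}J}{da^{4}} = \int_{0}^{1} - u^{a} \log{\left(u \right)}^{4} \, du = - \frac{24}{\left(a + 1\right)^{5}},$$
and the integrand here is exactly the target integrand, so $I = - \frac{24}{\left(a + 1\right)^{5}}$.

Setting $a = \frac{5}{2}$:
$$I = - \frac{768}{16807}.$$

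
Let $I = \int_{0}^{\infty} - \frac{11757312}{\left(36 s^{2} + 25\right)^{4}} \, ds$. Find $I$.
$- \frac{61236 \pi}{15625}$

Recall the elementary integral
$$J(a) = \int_{0}^{\infty} - \frac{7}{a^{2} + s^{2}} \, ds = - \frac{7 \pi}{2 a}.$$

Differentiating under the integral sign with respect to $a$,
$$\frac{dJ}{da} = \int_{0}^{\infty} \frac{14 a}{\left(a^{2} + s^{2}\right)^{2}} \, ds = \frac{7 \pi}{2 a^{2}},$$
so $\int_{0}^{\infty} - \frac{7}{\left(a^{2} + s^{2}\right)^{2}} \, ds = - \frac{7 \pi}{4 a^{3}}$.

Repeating — each differentiation of $1/(s^2+a^2)^j$ produces $-2ja/(s^2+a^2)^{j+1}$ — and dividing through by $-2ja$ at each step yields, after $3$ differentiations in total,
$$\int_{0}^{\infty} - \frac{7}{\left(a^{2} + s^{2}\right)^{4}} \, ds = - \frac{35 \pi}{32 a^{7}}.$$

Setting $a = \frac{5}{6}$:
$$I = - \frac{61236 \pi}{15625}.$$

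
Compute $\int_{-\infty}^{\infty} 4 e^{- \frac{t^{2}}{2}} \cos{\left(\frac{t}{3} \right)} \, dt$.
$\frac{4 \sqrt{2} \sqrt{\pi}}{e^{\frac{1}{18}}}$

Treat the cosine frequency as a parameter and define $I(b) = \int_{-\infty}^{\infty} 4 e^{- \frac{t^{2}}{2}} \cos{\left(b t \right)} \, dt$.

Differentiating under the integral sign,
$$I'(b) = \int_{-\infty}^{\infty} - 4 t e^{- \frac{t^{2}}{2}} \sin{\left(b t \right)} \, dt.$$

Integrate $\int_{-\infty}^{\infty} t \sin(b t)\, e^{- \frac{t^{2}}{2}}\, dt$ by parts with $u = \sin(b t)$ and $dv = t\, e^{- \frac{t^{2}}{2}}\, dt$, giving $v = - e^{- \frac{t^{2}}{2}}$. The boundary term vanishes and
$$\int_{-\infty}^{\infty} t \sin(b t)\, e^{- \frac{t^{2}}{2}}\, dt = b \int_{-\infty}^{\infty} \cos(b t)\, e^{- \frac{t^{2}}{2}}\, dt,$$
so $I'(b) = - b\, I(b)$.

This is a separable first-order ODE; solving with the initial condition $I(0) = \int_{-\infty}^{\infty} 4 e^{- \frac{t^{2}}{2}}\,dt = 4 \sqrt{2} \sqrt{\pi}$ gives
$$I(b) = 4 \sqrt{2} \sqrt{\pi} e^{- \frac{b^{2}}{2}}.$$

Setting $b = \frac{1}{3}$:
$$I = \frac{4 \sqrt{2} \sqrt{\pi}}{e^{\frac{1}{18}}}.$$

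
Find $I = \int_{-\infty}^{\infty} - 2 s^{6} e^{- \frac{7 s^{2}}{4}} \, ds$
$- \frac{480 \sqrt{7} \sqrt{\pi}}{2401}$

Start from the elementary integral
$$J(a) = \int_{-\infty}^{\infty} - 2 e^{- a s^{2}} \, ds = - \frac{2 \sqrt{\pi}}{\sqrt{a}}.$$

Differentiating under the integral sign brings down a factor of $(-s^2)$:
$$\frac{dJ}{da} = \int_{-\infty}^{\infty} 2 s^{2} e^{- a s^{2}} \, ds = \frac{\sqrt{\pi}}{a^{\frac{3}{2}}}.$$

Repeating $3$ times in total — each differentiation brings down another $(-s^2)$ — gives
$$\frac{d^{3}J}{da^{3}} = \int_{-\infty}^{\infty} 2 s^{6} e^{- a s^{2}} \, ds = \frac{15 \sqrt{\pi}}{4 a^{\frac{7}{2}}},$$
and the integrand here is $(-1)^{3}$ times the target integrand, so $I = (-1)^{3}\,\frac{d^{3}J}{da^{3}} = - \frac{15 \sqrt{\pi}}{4 a^{\frac{7}{2}}}$.

Setting $a = \frac{7}{4}$:
$$I = - \frac{480 \sqrt{7} \sqrt{\pi}}{2401}.$$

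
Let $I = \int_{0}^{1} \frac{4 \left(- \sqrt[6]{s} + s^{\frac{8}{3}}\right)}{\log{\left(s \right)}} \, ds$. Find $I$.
$- \log{\left(\frac{2401}{234256} \right)}$

Replace the exponent $\frac{1}{6}$ by a parameter $a$: let $I(a) = \int_{0}^{1} \frac{4 \left(s^{\frac{8}{3}} - s^{a}\right)}{\log{\left(s \right)}} \, ds$.

Since $\dfrac{\partial}{\partial a}\,s^{a} = s^{a} \ln s$, the $\ln s$ in the denominator cancels and
$$\frac{dI}{da} = \int_{0}^{1} -4 s^{a} \, ds = -4 \left[\frac{s^{a+1}}{a+1}\right]_0^1 = - \frac{4}{a + 1}.$$

Integrating with respect to $a$ gives $I(a) = - \log{\left(\frac{81 \left(a + 1\right)^{4}}{14641} \right)} + C$.

At $a = \frac{8}{3}$ the integrand is identically $0$, so $I(\frac{8}{3}) = 0$. The closed form gives $0$, hence $C = 0$.

Setting $a = \frac{1}{6}$:
$$I = - \log{\left(\frac{2401}{234256} \right)}.$$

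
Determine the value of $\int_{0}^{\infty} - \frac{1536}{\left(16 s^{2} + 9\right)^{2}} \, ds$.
$- \frac{32 \pi}{9}$

Start from the standard arctangent integral
$$J(a) = \int_{0}^{\infty} - \frac{6}{a^{2} + s^{2}} \, ds = - \frac{3 \pi}{a}.$$

Differentiating under the integral sign with respect to $a$,
$$\frac{dJ}{da} = \int_{0}^{\infty} \frac{12 a}{\left(a^{2} + s^{2}\right)^{2}} \, ds = \frac{3 \pi}{a^{2}},$$
so $\int_{0}^{\infty} - \frac{6}{\left(a^{2} + s^{2}\right)^{2}} \, ds = - \frac{3 \pi}{2 a^{3}}$.

Setting $a = \frac{3}{4}$:
$$I = - \frac{32 \pi}{9}.$$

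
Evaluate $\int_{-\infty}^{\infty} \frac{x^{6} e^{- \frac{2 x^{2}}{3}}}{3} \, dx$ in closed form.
$\frac{135 \sqrt{6} \sqrt{\pi}}{128}$

Consider the simpler parametrised integral
$$J(a) = \int_{-\infty}^{\infty} \frac{e^{- a x^{2}}}{3} \, dx = \frac{\sqrt{\pi}}{3 \sqrt{a}}.$$

Differentiating under the integral sign brings down a factor of $(-x^2)$:
$$\frac{dJ}{da} = \int_{-\infty}^{\infty} - \frac{x^{2} e^{- a x^{2}}}{3} \, dx = - \frac{\sqrt{\pi}}{6 a^{\frac{3}{2}}}.$$

Repeating $3$ times in total — each differentiation brings down another $(-x^2)$ — gives
$$\frac{d^{3}J}{da^{3}} = \int_{-\infty}^{\infty} - \frac{x^{6} e^{- a x^{2}}}{3} \, dx = - \frac{5 \sqrt{\pi}}{8 a^{\frac{7}{2}}},$$
and the integrand here is $(-1)^{3}$ times the target integrand, so $I = (-1)^{3}\,\frac{d^{3}J}{da^{3}} = \frac{5 \sqrt{\pi}}{8 a^{\frac{7}{2}}}$.

Setting $a = \frac{2}{3}$:
$$I = \frac{135 \sqrt{6} \sqrt{\pi}}{128}.$$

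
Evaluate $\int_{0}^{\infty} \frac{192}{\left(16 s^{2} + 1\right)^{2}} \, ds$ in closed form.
$12 \pi$

Recall the elementary integral
$$J(a) = \int_{0}^{\infty} \frac{3}{4 \left(a^{2} + s^{2}\right)} \, ds = \frac{3 \pi}{8 a}.$$

Differentiating under the integral sign with respect to $a$,
$$\frac{dJ}{da} = \int_{0}^{\infty} - \frac{3 a}{2 \left(a^{2} + s^{2}\right)^{2}} \, ds = - \frac{3 \pi}{8 a^{2}},$$
so $\int_{0}^{\infty} \frac{3}{4 \left(a^{2} + s^{2}\right)^{2}} \, ds = \frac{3 \pi}{16 a^{3}}$.

Setting $a = \frac{1}{4}$:
$$I = 12 \pi.$$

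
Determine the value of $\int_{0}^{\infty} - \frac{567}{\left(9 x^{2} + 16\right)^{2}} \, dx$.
$- \frac{189 \pi}{256}$

Begin with the known result
$$J(a) = \int_{0}^{\infty} - \frac{7}{a^{2} + x^{2}} \, dx = - \frac{7 \pi}{2 a}.$$

Differentiating under the integral sign with respect to $a$,
$$\frac{dJ}{da} = \int_{0}^{\infty} \frac{14 a}{\left(a^{2} + x^{2}\right)^{2}} \, dx = \frac{7 \pi}{2 a^{2}},$$
so $\int_{0}^{\infty} - \frac{7}{\left(a^{2} + x^{2}\right)^{2}} \, dx = - \frac{7 \pi}{4 a^{3}}$.

Setting $a = \frac{4}{3}$:
$$I = - \frac{189 \pi}{256}.$$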